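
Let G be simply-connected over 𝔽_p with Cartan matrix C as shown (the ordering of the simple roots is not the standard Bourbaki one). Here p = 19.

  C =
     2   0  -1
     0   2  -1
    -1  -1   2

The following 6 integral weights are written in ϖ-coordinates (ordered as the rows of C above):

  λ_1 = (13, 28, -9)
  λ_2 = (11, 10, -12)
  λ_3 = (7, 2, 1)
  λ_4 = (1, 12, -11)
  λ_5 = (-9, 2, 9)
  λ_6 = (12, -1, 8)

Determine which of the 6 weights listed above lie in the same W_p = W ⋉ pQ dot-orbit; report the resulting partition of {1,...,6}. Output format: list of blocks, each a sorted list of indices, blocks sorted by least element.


C ↔ A_3 under row/col permutation; |W(A_3)| = 24.

λ_j+ρ reflected into Ā_19 (⟨·,θ^∨⟩≤19); 3-tuples as given:

  [1] (8, 3, 2)
  [2] (1, 0, 11)
  [3] (8, 3, 2)
  [4] (8, 3, 2)
  [5] (8, 3, 2)
  [6] (10, 3, 6)

Linkage partition of the 6 weights (3 classes, p=19):

[[1, 3, 4, 5], [2], [6]]


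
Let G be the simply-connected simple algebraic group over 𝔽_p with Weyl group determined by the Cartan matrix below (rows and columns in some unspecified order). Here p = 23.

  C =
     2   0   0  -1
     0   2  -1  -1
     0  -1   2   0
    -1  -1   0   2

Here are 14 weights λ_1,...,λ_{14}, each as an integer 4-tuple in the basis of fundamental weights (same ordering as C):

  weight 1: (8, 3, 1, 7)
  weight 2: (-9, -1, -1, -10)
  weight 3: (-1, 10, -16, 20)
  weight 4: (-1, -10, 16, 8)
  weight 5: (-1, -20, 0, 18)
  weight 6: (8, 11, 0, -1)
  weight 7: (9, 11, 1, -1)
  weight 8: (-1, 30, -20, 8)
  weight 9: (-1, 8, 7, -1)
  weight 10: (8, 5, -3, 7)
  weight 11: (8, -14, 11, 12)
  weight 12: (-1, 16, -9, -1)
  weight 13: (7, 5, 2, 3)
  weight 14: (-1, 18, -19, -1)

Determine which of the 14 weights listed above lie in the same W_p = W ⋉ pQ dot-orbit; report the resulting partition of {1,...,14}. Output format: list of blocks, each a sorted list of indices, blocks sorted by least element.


C ↔ A_4 under row/col permutation; |W(A_4)| = 120.

λ_j+ρ reflected into Ā_23 (⟨·,θ^∨⟩≤23); 4-tuples as given:

  1: (9, 4, 2, 8);  2: (0, 9, 8, 0);  3: (9, 4, 2, 8);  4: (0, 9, 8, 0);  5: (0, 1, 18, 0);  6: (9, 12, 1, 0);  7: (9, 12, 1, 0);  8: (9, 4, 2, 8);  9: (0, 9, 8, 0);  10: (9, 4, 2, 8);  11: (9, 12, 1, 0);  12: (0, 9, 8, 0);  13: (8, 6, 3, 4);  14: (0, 1, 18, 0)

Linkage partition of the 14 weights (5 classes, p=23):

[[1, 3, 8, 10], [2, 4, 9, 12], [5, 14], [6, 7, 11], [13]]


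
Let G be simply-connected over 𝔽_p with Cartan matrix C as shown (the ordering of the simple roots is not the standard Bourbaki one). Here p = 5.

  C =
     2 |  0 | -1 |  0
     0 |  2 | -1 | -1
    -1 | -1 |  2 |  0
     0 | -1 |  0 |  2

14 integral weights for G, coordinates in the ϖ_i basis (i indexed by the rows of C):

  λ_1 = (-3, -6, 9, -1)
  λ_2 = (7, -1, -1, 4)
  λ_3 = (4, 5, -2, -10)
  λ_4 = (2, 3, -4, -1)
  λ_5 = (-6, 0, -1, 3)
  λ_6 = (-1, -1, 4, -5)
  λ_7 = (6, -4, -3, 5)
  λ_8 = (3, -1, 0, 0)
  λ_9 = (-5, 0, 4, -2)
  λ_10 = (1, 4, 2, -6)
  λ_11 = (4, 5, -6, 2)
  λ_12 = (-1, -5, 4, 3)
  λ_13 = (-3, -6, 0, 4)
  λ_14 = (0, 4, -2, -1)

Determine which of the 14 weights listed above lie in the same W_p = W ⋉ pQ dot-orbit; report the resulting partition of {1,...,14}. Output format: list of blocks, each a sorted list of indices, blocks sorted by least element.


C ↔ A_4 under row/col permutation; |W(A_4)| = 120.

Ā_5 reps of the 14 weights (A_4, coords as presented):

    λ_1 → (3, 0, 0, 0)
    λ_2 → (3, 0, 0, 0)
    λ_3 → (3, 0, 1, 0)
    λ_4 → (0, 1, 3, 0)
    λ_5 → (0, 4, 1, 0)
    λ_6 → (0, 4, 1, 0)
    λ_7 → (1, 0, 2, 2)
    λ_8 → (3, 0, 1, 0)
    λ_9 → (3, 0, 1, 0)
    λ_10 → (3, 0, 0, 0)
    λ_11 → (3, 0, 1, 0)
    λ_12 → (0, 4, 1, 0)
    λ_13 → (3, 0, 1, 0)
    λ_14 → (0, 4, 1, 0)

Linkage partition of the 14 weights (5 classes, p=5):

[[1, 2, 10], [3, 8, 9, 11, 13], [4], [5, 6, 12, 14], [7]]


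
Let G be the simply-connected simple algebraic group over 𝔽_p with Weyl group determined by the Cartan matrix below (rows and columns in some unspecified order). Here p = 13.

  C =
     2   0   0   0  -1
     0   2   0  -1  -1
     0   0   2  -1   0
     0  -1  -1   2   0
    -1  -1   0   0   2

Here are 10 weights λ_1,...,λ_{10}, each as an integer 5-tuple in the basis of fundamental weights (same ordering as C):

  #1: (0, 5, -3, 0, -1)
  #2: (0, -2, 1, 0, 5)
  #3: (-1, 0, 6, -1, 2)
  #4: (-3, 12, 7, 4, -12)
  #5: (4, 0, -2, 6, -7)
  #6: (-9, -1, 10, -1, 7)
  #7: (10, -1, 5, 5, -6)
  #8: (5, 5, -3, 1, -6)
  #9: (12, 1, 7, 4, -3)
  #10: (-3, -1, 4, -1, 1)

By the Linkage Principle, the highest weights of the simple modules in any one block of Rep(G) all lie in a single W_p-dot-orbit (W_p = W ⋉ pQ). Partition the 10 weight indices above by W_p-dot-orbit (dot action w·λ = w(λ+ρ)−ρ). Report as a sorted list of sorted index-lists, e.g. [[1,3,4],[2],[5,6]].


Cartan matrix: type A_5 (|W|=720); un-permuting the 5 rows.

Each λ_j+ρ reduced to Ā_13; 5-tuples below use C's row order:

  λ_1+ρ ↦ (1, 5, 1, 1, 0) · λ_2+ρ ↦ (1, 1, 2, 0, 5) · λ_3+ρ ↦ (0, 1, 7, 0, 3) · λ_4+ρ ↦ (2, 0, 5, 0, 0) · λ_5+ρ ↦ (1, 5, 1, 1, 0) · λ_6+ρ ↦ (2, 0, 5, 0, 0) · λ_7+ρ ↦ (1, 5, 1, 1, 0) · λ_8+ρ ↦ (1, 1, 2, 0, 5) · λ_9+ρ ↦ (2, 0, 5, 0, 0) · λ_10+ρ ↦ (2, 0, 5, 0, 0)

4 distinct reps among the 10 weights ⇒ 4 W_13-linkage classes:

[[1, 5, 7], [2, 8], [3], [4, 6, 9, 10]]


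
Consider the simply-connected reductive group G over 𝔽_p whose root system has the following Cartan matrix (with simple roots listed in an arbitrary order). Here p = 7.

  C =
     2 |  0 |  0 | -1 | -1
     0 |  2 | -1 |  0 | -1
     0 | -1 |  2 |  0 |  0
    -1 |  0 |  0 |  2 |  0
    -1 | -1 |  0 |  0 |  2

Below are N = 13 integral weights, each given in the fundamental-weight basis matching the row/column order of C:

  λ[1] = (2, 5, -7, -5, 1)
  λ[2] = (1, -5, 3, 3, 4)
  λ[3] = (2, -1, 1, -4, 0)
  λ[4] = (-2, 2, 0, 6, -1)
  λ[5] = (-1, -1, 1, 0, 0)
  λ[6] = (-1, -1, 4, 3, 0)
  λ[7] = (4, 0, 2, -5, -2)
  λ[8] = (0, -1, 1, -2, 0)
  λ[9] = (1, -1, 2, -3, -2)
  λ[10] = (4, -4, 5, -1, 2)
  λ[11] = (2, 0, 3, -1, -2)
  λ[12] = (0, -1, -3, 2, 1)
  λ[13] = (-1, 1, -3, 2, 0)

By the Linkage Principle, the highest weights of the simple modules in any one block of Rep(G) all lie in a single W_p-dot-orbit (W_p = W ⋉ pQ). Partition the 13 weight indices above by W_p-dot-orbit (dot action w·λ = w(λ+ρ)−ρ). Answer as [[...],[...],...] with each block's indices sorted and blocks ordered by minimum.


Root system A_5: the 5×5 matrix C matches after relabeling.

W_7-reps of the 13 weights in Ā_7 (same 5-coord order as C):

  1: (0, 0, 2, 1, 1);  2: (2, 0, 4, 0, 1);  3: (0, 0, 2, 3, 1);  4: (0, 0, 2, 3, 1);  5: (0, 0, 2, 1, 1);  6: (0, 0, 2, 1, 1);  7: (0, 0, 2, 3, 1);  8: (0, 0, 2, 1, 1);  9: (0, 0, 2, 1, 1);  10: (1, 2, 0, 3, 0);  11: (2, 0, 4, 0, 1);  12: (1, 2, 0, 3, 0);  13: (0, 0, 2, 3, 1)

Grouping the 13 weights by Ā_7-representative: 4 linkage classes.

[[1, 5, 6, 8, 9], [2, 11], [3, 4, 7, 13], [10, 12]]


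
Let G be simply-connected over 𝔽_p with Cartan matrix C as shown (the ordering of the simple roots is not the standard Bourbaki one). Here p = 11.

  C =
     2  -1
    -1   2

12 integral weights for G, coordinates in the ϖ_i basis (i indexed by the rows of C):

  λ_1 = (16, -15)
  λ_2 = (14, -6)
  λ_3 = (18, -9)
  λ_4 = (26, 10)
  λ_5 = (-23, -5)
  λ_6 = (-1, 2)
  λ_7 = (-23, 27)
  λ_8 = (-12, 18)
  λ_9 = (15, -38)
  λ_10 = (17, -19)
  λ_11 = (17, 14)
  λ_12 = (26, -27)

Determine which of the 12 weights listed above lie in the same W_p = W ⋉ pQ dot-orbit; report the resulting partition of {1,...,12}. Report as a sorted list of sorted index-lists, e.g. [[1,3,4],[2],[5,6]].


Cartan matrix: type A_2 (|W|=6); un-permuting the 2 rows.

Ā_11 reps of the 12 weights (A_2, coords as presented):

  λ_1 → (3, 5);  λ_2 → (6, 1);  λ_3 → (3, 0);  λ_4 → (6, 5);  λ_5 → (7, 4);  λ_6 → (0, 3);  λ_7 → (6, 5);  λ_8 → (3, 0);  λ_9 → (6, 1);  λ_10 → (7, 4);  λ_11 → (7, 4);  λ_12 → (6, 1)

Linkage partition of the 12 weights (6 classes, p=11):

[[1], [2, 9, 12], [3, 8], [4, 7], [5, 10, 11], [6]]


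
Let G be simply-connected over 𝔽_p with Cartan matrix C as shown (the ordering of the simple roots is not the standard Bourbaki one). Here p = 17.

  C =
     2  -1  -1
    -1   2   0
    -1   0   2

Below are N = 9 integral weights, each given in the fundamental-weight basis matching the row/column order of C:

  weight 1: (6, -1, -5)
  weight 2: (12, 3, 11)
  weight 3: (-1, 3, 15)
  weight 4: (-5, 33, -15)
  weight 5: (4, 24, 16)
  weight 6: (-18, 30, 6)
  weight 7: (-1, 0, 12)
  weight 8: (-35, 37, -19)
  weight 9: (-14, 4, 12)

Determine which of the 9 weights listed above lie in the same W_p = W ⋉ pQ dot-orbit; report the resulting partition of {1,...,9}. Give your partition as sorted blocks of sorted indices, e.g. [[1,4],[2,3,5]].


Root system A_3: the 3×3 matrix C matches after relabeling.

W_17-reps of the 9 weights in Ā_17 (same 3-coord order as C):

  [1] (3, 0, 4)
  [2] (5, 8, 0)
  [3] (0, 1, 13)
  [4] (0, 1, 13)
  [5] (5, 8, 0)
  [6] (3, 0, 4)
  [7] (0, 1, 13)
  [8] (0, 1, 13)
  [9] (5, 8, 0)

These 9 weights hit 3 W_17-dot-orbits; sizes (2, 3, 4):

[[1, 6], [2, 5, 9], [3, 4, 7, 8]]


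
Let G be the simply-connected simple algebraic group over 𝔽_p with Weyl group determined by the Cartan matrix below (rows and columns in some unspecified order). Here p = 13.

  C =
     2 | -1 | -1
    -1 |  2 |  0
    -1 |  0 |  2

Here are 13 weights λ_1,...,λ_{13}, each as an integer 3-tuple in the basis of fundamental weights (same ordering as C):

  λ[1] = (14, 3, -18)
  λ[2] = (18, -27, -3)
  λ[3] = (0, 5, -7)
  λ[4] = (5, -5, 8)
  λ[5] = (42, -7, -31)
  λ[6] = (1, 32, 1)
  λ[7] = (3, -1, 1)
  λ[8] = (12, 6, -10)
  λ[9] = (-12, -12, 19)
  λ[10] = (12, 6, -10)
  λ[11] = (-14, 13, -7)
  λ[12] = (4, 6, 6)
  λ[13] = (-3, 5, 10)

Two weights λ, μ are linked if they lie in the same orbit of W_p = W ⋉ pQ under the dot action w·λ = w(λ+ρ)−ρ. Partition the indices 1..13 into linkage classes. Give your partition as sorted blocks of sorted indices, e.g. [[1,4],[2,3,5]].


Root system A_3: the 3×3 matrix C matches after relabeling.

Alcove-folded reps (p=13, 13 weights, presented ϖ-order):

  λ_1 → (2, 2, 7);  λ_2 → (4, 0, 2);  λ_3 → (5, 1, 1);  λ_4 → (2, 2, 7);  λ_5 → (4, 0, 2);  λ_6 → (2, 2, 7);  λ_7 → (4, 0, 2);  λ_8 → (4, 0, 2);  λ_9 → (2, 2, 7);  λ_10 → (4, 0, 2);  λ_11 → (0, 1, 7);  λ_12 → (5, 1, 1);  λ_13 → (2, 2, 7)

Partition of {1..13} into 4 W_13-dot-orbits:

[[1, 4, 6, 9, 13], [2, 5, 7, 8, 10], [3, 12], [11]]


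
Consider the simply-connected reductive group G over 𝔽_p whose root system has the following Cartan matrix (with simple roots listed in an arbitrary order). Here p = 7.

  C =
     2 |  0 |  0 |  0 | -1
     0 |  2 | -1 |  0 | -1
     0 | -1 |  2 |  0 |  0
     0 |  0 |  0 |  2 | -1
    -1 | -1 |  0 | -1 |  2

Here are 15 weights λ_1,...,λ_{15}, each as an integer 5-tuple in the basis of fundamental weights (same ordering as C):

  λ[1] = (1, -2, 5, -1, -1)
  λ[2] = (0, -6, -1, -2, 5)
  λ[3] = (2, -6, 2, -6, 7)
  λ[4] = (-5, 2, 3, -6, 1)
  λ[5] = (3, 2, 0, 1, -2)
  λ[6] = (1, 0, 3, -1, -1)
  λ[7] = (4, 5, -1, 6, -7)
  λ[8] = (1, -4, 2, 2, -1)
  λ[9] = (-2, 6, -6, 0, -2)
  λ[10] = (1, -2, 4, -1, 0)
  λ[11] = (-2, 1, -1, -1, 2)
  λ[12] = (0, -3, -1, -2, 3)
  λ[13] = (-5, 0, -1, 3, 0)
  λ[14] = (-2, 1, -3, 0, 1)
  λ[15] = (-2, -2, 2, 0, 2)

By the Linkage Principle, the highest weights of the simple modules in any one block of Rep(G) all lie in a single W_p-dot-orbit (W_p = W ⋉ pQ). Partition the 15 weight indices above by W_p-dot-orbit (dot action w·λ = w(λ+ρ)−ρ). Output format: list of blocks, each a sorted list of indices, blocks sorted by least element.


Cartan matrix: type D_5 (|W|=1920); un-permuting the 5 rows.

Alcove-folded reps (p=7, 15 weights, presented ϖ-order):

  [1] (1, 0, 5, 1, 0)
  [2] (1, 0, 5, 1, 0)
  [3] (1, 0, 2, 1, 1)
  [4] (1, 0, 0, 0, 2)
  [5] (2, 0, 1, 0, 1)
  [6] (2, 0, 4, 0, 0)
  [7] (1, 0, 5, 1, 0)
  [8] (1, 0, 0, 0, 2)
  [9] (1, 0, 5, 1, 0)
  [10] (2, 0, 4, 0, 0)
  [11] (1, 0, 0, 0, 2)
  [12] (1, 0, 2, 1, 1)
  [13] (1, 0, 2, 1, 1)
  [14] (1, 0, 2, 1, 1)
  [15] (1, 0, 2, 1, 1)

The 15 indices split into 5 linkage classes (same alcove rep ⇔ same W_7-dot-orbit):

[[1, 2, 7, 9], [3, 12, 13, 14, 15], [4, 8, 11], [5], [6, 10]]


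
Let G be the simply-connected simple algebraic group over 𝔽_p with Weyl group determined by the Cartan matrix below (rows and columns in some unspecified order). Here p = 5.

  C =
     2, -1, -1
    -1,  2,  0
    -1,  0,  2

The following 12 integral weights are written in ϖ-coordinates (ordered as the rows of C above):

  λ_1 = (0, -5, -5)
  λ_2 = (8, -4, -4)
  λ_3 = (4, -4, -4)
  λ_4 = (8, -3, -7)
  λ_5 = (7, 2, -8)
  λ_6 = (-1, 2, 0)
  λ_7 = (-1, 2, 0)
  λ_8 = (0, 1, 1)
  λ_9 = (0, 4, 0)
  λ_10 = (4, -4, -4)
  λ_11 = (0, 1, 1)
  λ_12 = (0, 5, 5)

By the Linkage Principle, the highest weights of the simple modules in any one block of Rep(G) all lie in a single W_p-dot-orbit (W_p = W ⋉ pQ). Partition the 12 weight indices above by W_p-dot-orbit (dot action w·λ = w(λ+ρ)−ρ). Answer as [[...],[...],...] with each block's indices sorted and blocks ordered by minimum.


Cartan matrix: type A_3 (|W|=24); un-permuting the 3 rows.

Each λ_j+ρ reduced to Ā_5; 3-tuples below use C's row order:

  λ_1+ρ ↦ (1, 1, 1);  λ_2+ρ ↦ (1, 1, 1);  λ_3+ρ ↦ (1, 2, 2);  λ_4+ρ ↦ (1, 1, 1);  λ_5+ρ ↦ (1, 1, 1);  λ_6+ρ ↦ (0, 3, 1);  λ_7+ρ ↦ (0, 3, 1);  λ_8+ρ ↦ (1, 2, 2);  λ_9+ρ ↦ (0, 3, 1);  λ_10+ρ ↦ (1, 2, 2);  λ_11+ρ ↦ (1, 2, 2);  λ_12+ρ ↦ (1, 1, 1)

These 12 weights hit 3 W_5-dot-orbits; sizes (5, 4, 3):

[[1, 2, 4, 5, 12], [3, 8, 10, 11], [6, 7, 9]]


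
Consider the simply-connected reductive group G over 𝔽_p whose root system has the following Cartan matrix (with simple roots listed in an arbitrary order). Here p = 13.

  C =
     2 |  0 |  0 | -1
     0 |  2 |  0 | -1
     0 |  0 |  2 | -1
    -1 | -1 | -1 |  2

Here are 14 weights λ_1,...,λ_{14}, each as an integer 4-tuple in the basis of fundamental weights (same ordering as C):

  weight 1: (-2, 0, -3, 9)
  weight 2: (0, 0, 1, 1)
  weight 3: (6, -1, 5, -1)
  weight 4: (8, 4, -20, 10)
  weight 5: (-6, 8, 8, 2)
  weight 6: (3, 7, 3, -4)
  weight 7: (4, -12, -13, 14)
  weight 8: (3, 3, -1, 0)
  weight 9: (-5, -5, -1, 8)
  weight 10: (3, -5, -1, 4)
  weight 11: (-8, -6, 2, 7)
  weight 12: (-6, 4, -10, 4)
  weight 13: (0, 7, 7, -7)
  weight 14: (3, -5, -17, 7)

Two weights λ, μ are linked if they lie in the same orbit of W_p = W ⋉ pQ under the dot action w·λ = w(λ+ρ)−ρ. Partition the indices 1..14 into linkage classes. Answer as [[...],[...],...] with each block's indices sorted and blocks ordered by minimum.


Cartan matrix: type D_4 (|W|=192); un-permuting the 4 rows.

W_13-reps of the 14 weights in Ā_13 (same 4-coord order as C):

    λ_1 → (1, 1, 2, 2)
    λ_2 → (1, 1, 2, 2)
    λ_3 → (7, 0, 6, 0)
    λ_4 → (3, 1, 1, 3)
    λ_5 → (3, 1, 1, 3)
    λ_6 → (1, 5, 1, 3)
    λ_7 → (1, 1, 2, 2)
    λ_8 → (4, 4, 0, 1)
    λ_9 → (4, 4, 0, 1)
    λ_10 → (4, 4, 0, 1)
    λ_11 → (3, 1, 1, 3)
    λ_12 → (4, 4, 0, 1)
    λ_13 → (5, 2, 2, 1)
    λ_14 → (4, 4, 0, 1)

Partition of {1..14} into 6 W_13-dot-orbits:

[[1, 2, 7], [3], [4, 5, 11], [6], [8, 9, 10, 12, 14], [13]]


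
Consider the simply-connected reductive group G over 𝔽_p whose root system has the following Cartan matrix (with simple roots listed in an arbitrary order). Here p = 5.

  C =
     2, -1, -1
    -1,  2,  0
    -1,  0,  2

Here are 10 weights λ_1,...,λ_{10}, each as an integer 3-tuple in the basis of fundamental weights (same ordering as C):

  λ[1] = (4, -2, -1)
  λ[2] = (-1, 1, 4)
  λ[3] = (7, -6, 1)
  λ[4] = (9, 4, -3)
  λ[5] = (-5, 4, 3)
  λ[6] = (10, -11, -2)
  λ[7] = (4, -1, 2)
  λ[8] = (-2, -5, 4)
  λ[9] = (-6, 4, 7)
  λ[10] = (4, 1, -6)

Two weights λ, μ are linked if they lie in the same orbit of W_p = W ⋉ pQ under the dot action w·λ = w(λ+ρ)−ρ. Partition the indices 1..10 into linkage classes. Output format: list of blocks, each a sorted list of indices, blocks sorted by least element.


Root system A_3: the 3×3 matrix C matches after relabeling.

W_5-reps of the 10 weights in Ā_5 (same 3-coord order as C):

    [1] (4, 1, 0)
    [2] (0, 0, 3)
    [3] (0, 0, 3)
    [4] (2, 3, 0)
    [5] (4, 1, 0)
    [6] (4, 1, 0)
    [7] (2, 3, 0)
    [8] (4, 1, 0)
    [9] (2, 3, 0)
    [10] (0, 0, 3)

Partition of {1..10} into 3 W_5-dot-orbits:

[[1, 5, 6, 8], [2, 3, 10], [4, 7, 9]]


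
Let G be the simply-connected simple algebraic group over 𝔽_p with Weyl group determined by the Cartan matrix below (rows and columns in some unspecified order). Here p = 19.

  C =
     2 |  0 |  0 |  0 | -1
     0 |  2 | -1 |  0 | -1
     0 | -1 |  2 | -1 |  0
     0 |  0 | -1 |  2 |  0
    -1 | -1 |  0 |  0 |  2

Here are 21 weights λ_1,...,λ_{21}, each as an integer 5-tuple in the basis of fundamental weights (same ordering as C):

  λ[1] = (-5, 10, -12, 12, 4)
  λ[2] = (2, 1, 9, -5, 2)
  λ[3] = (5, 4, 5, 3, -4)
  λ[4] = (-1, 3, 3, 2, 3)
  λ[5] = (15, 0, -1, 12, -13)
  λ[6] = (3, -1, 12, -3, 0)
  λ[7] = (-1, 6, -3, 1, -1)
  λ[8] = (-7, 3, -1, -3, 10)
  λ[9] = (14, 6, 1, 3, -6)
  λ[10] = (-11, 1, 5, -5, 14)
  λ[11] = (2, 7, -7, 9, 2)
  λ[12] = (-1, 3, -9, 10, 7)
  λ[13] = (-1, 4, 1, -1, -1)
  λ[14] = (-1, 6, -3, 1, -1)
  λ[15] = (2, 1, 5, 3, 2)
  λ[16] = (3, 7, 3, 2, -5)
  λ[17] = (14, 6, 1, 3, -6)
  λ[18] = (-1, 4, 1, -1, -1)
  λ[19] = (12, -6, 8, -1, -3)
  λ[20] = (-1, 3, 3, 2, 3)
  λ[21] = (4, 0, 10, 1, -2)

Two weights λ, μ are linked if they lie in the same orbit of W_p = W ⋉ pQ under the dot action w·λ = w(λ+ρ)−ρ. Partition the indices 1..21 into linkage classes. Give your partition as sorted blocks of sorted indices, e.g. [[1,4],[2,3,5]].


A_5 Cartan matrix, 5 simple roots permuted; ρ=(1,1,1,1,1).

Ā_19 reps of the 21 weights (A_5, coords as presented):

  λ_1+ρ ↦ (4, 0, 11, 2, 1)
  λ_2+ρ ↦ (3, 2, 6, 4, 3)
  λ_3+ρ ↦ (3, 2, 6, 4, 3)
  λ_4+ρ ↦ (0, 4, 4, 3, 4)
  λ_5+ρ ↦ (4, 0, 11, 2, 1)
  λ_6+ρ ↦ (4, 0, 11, 2, 1)
  λ_7+ρ ↦ (0, 5, 2, 0, 0)
  λ_8+ρ ↦ (6, 2, 2, 0, 5)
  λ_9+ρ ↦ (6, 2, 2, 0, 5)
  λ_10+ρ ↦ (6, 2, 2, 0, 5)
  λ_11+ρ ↦ (3, 2, 6, 4, 3)
  λ_12+ρ ↦ (0, 4, 4, 3, 4)
  λ_13+ρ ↦ (0, 5, 2, 0, 0)
  λ_14+ρ ↦ (0, 5, 2, 0, 0)
  λ_15+ρ ↦ (3, 2, 6, 4, 3)
  λ_16+ρ ↦ (0, 4, 4, 3, 4)
  λ_17+ρ ↦ (6, 2, 2, 0, 5)
  λ_18+ρ ↦ (0, 5, 2, 0, 0)
  λ_19+ρ ↦ (6, 2, 2, 0, 5)
  λ_20+ρ ↦ (0, 4, 4, 3, 4)
  λ_21+ρ ↦ (4, 0, 11, 2, 1)

The 21 indices split into 5 linkage classes (same alcove rep ⇔ same W_19-dot-orbit):

[[1, 5, 6, 21], [2, 3, 11, 15], [4, 12, 16, 20], [7, 13, 14, 18], [8, 9, 10, 17, 19]]


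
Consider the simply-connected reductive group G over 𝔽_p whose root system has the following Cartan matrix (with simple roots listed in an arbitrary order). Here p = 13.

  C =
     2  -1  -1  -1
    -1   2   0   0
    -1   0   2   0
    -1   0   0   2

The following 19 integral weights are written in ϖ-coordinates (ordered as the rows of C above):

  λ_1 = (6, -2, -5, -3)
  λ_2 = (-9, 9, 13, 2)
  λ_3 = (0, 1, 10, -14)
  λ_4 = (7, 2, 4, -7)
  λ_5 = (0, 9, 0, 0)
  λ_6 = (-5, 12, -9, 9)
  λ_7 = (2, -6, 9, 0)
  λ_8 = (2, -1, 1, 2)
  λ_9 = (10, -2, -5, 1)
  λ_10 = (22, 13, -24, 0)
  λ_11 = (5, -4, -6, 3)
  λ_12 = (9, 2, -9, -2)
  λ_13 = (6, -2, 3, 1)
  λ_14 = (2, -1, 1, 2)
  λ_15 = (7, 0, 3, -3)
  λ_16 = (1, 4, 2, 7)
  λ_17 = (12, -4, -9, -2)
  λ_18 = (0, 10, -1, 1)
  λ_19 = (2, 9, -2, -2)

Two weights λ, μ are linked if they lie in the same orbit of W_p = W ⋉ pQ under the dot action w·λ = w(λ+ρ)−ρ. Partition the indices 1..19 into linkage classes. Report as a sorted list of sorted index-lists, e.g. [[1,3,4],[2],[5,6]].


Root system D_4: the 4×4 matrix C matches after relabeling.

Each λ_j+ρ reduced to Ā_13; 4-tuples below use C's row order:

    [1] (0, 1, 4, 2)
    [2] (2, 1, 3, 2)
    [3] (0, 10, 1, 1)
    [4] (3, 0, 2, 3)
    [5] (0, 10, 1, 1)
    [6] (0, 1, 4, 2)
    [7] (0, 3, 8, 1)
    [8] (3, 0, 2, 3)
    [9] (0, 1, 4, 2)
    [10] (0, 10, 1, 1)
    [11] (2, 1, 3, 2)
    [12] (0, 3, 8, 1)
    [13] (0, 1, 4, 2)
    [14] (3, 0, 2, 3)
    [15] (0, 1, 4, 2)
    [16] (3, 0, 2, 3)
    [17] (0, 3, 8, 1)
    [18] (0, 10, 1, 1)
    [19] (0, 10, 1, 1)

5 distinct reps among the 19 weights ⇒ 5 W_13-linkage classes:

[[1, 6, 9, 13, 15], [2, 11], [3, 5, 10, 18, 19], [4, 8, 14, 16], [7, 12, 17]]


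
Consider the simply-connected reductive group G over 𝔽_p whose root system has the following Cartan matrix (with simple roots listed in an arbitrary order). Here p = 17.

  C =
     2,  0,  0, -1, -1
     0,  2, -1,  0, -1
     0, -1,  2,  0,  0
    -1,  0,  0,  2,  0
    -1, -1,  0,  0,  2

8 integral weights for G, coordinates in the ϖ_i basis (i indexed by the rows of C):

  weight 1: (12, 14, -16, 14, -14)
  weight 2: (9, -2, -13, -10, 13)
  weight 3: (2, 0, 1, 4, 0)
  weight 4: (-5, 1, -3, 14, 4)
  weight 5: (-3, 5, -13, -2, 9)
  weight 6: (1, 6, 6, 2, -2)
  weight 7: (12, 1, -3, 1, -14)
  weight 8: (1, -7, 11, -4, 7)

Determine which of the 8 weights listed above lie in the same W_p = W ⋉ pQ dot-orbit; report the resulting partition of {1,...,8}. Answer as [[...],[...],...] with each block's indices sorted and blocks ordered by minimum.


Cartan matrix: type A_5 (|W|=720); un-permuting the 5 rows.

λ_j+ρ reflected into Ā_17 (⟨·,θ^∨⟩≤17); 5-tuples as given:

  1: (0, 2, 11, 2, 0) · 2: (1, 6, 6, 2, 1) · 3: (3, 1, 2, 5, 1) · 4: (4, 0, 1, 10, 1) · 5: (1, 6, 6, 2, 1) · 6: (1, 6, 6, 2, 1) · 7: (0, 2, 11, 2, 0) · 8: (1, 6, 6, 2, 1)

Grouping the 8 weights by Ā_17-representative: 4 linkage classes.

[[1, 7], [2, 5, 6, 8], [3], [4]]


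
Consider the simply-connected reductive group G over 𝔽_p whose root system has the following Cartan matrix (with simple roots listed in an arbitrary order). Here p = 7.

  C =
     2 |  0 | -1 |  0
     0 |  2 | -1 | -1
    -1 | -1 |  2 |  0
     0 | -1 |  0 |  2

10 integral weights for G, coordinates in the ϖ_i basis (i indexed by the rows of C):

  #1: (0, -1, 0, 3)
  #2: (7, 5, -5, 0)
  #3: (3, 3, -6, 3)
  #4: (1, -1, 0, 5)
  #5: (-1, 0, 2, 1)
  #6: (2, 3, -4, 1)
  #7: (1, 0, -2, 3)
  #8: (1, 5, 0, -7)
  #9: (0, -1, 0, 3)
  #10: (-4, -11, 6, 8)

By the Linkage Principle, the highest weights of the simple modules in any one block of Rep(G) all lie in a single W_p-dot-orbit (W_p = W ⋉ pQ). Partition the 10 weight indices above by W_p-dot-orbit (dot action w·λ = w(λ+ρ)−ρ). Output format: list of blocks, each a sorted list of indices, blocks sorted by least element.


Dynkin diagram of C (from the 6 off-diagonal −1 entries): A_4.

W_7-reps of the 10 weights in Ā_7 (same 4-coord order as C):

    1: (1, 0, 1, 4)
    2: (0, 1, 3, 2)
    3: (0, 1, 3, 2)
    4: (0, 0, 1, 4)
    5: (0, 1, 3, 2)
    6: (0, 1, 3, 2)
    7: (1, 0, 1, 4)
    8: (0, 0, 1, 4)
    9: (1, 0, 1, 4)
    10: (0, 1, 3, 2)

Grouping the 10 weights by Ā_7-representative: 3 linkage classes.

[[1, 7, 9], [2, 3, 5, 6, 10], [4, 8]]


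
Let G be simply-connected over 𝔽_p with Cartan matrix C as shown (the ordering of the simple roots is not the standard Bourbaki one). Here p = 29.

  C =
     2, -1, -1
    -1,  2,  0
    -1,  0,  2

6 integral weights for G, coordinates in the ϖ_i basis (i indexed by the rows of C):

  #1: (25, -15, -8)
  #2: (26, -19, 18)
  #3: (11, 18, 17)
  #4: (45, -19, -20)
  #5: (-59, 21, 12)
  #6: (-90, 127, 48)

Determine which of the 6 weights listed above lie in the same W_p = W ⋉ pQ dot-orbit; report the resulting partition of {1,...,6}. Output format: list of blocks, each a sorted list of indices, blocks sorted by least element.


A_3 Cartan matrix, 3 simple roots permuted; ρ=(1,1,1).

Folding the 6 weights λ_j+ρ into Ā_29 (reps in the given 3-coord order):

    1: (5, 14, 7)
    2: (9, 1, 2)
    3: (9, 1, 2)
    4: (9, 1, 2)
    5: (0, 16, 7)
    6: (9, 1, 2)

Partition of {1..6} into 3 W_29-dot-orbits:

[[1], [2, 3, 4, 6], [5]]


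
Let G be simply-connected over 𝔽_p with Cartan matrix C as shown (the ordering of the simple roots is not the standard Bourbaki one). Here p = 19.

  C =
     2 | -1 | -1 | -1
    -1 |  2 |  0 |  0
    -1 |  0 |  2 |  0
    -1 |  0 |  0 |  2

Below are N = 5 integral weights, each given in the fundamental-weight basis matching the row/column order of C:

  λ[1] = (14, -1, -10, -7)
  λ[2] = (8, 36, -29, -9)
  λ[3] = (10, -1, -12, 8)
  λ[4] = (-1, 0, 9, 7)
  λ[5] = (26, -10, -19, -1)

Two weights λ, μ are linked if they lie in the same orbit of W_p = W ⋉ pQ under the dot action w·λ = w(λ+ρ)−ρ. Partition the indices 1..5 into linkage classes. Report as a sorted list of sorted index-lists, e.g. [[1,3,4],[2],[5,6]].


C ↔ D_4 under row/col permutation; |W(D_4)| = 192.

λ_j+ρ reflected into Ā_19 (⟨·,θ^∨⟩≤19); 4-tuples as given:

    1: (0, 0, 9, 6)
    2: (0, 1, 10, 8)
    3: (0, 1, 10, 8)
    4: (0, 1, 10, 8)
    5: (0, 1, 10, 8)

2 distinct reps among the 5 weights ⇒ 2 W_19-linkage classes:

[[1], [2, 3, 4, 5]]


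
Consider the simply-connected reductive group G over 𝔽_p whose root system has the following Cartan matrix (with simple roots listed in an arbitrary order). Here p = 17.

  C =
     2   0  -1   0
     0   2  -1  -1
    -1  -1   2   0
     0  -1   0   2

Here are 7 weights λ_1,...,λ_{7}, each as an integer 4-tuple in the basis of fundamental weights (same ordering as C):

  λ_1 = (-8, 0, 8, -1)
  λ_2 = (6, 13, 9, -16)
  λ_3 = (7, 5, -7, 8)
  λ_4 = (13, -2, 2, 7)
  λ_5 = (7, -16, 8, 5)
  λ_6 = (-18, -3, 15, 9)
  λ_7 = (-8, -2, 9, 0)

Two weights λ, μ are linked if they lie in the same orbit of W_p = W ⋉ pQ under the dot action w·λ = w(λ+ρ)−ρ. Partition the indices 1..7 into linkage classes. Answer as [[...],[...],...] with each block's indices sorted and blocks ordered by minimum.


Dynkin diagram of C (from the 6 off-diagonal −1 entries): A_4.

Alcove-folded reps (p=17, 7 weights, presented ϖ-order):

    λ_1+ρ ↦ (7, 1, 2, 0)
    λ_2+ρ ↦ (7, 1, 2, 0)
    λ_3+ρ ↦ (2, 0, 6, 9)
    λ_4+ρ ↦ (7, 1, 2, 0)
    λ_5+ρ ↦ (2, 0, 6, 9)
    λ_6+ρ ↦ (7, 1, 2, 0)
    λ_7+ρ ↦ (7, 1, 2, 0)

These 7 weights hit 2 W_17-dot-orbits; sizes (5, 2):

[[1, 2, 4, 6, 7], [3, 5]]


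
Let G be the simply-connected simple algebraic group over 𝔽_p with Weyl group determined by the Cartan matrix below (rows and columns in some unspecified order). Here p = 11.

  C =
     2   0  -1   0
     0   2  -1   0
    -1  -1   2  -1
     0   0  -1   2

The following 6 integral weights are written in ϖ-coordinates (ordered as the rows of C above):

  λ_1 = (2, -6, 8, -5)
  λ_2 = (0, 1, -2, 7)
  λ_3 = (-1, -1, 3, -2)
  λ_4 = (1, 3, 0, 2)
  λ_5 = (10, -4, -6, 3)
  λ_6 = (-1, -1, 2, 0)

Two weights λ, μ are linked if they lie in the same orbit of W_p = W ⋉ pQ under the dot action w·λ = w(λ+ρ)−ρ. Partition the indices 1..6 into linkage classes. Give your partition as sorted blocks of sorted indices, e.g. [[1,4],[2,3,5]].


Type D_4, rank 4, |W|=192; reorder rows/cols to standard.

Each λ_j+ρ reduced to Ā_11; 4-tuples below use C's row order:

  [1] (2, 4, 1, 3) · [2] (0, 1, 1, 7) · [3] (0, 0, 3, 1) · [4] (2, 4, 1, 3) · [5] (2, 4, 1, 3) · [6] (0, 0, 3, 1)

These 6 weights hit 3 W_11-dot-orbits; sizes (3, 1, 2):

[[1, 4, 5], [2], [3, 6]]


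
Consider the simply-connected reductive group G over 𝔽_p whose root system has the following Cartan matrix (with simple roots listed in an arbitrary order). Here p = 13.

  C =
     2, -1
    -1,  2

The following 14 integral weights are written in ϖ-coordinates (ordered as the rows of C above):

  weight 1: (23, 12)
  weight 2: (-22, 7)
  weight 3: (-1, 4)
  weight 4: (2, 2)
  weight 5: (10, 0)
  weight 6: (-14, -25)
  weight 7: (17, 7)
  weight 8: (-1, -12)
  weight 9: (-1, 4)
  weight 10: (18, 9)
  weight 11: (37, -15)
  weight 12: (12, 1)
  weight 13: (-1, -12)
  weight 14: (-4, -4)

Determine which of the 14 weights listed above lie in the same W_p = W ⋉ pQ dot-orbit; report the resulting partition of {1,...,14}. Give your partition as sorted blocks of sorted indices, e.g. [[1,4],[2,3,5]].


Cartan matrix: type A_2 (|W|=6); un-permuting the 2 rows.

Folding the 14 weights λ_j+ρ into Ā_13 (reps in the given 2-coord order):

  λ_1 → (11, 0)
  λ_2 → (0, 5)
  λ_3 → (0, 5)
  λ_4 → (3, 3)
  λ_5 → (11, 1)
  λ_6 → (11, 0)
  λ_7 → (0, 5)
  λ_8 → (11, 0)
  λ_9 → (0, 5)
  λ_10 → (3, 3)
  λ_11 → (11, 1)
  λ_12 → (11, 0)
  λ_13 → (11, 0)
  λ_14 → (3, 3)

The 14 indices split into 4 linkage classes (same alcove rep ⇔ same W_13-dot-orbit):

[[1, 6, 8, 12, 13], [2, 3, 7, 9], [4, 10, 14], [5, 11]]


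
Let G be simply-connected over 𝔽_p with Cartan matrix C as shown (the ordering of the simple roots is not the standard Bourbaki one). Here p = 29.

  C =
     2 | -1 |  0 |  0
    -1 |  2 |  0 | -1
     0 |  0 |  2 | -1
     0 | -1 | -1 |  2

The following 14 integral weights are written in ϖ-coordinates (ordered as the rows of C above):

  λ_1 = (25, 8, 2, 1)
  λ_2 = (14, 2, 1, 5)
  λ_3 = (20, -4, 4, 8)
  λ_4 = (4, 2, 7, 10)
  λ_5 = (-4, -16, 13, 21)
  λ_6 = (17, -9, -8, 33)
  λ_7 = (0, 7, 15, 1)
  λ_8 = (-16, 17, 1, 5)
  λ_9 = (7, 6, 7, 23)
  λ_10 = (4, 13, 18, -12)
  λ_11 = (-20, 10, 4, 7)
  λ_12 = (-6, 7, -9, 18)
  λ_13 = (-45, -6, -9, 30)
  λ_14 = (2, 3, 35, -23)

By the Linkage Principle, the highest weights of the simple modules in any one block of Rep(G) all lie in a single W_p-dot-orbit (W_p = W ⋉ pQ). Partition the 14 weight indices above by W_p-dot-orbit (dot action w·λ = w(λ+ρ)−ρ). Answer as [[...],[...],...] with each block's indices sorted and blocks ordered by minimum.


A_4 Cartan matrix, 4 simple roots permuted; ρ=(1,1,1,1).

Folding the 14 weights λ_j+ρ into Ā_29 (reps in the given 4-coord order):

  λ_1+ρ ↦ (15, 3, 2, 6) · λ_2+ρ ↦ (15, 3, 2, 6) · λ_3+ρ ↦ (15, 3, 2, 6) · λ_4+ρ ↦ (5, 3, 8, 11) · λ_5+ρ ↦ (8, 3, 7, 4) · λ_6+ρ ↦ (5, 3, 8, 11) · λ_7+ρ ↦ (1, 8, 16, 2) · λ_8+ρ ↦ (15, 3, 2, 6) · λ_9+ρ ↦ (5, 3, 8, 11) · λ_10+ρ ↦ (5, 3, 8, 11) · λ_11+ρ ↦ (11, 8, 5, 0) · λ_12+ρ ↦ (5, 3, 8, 11) · λ_13+ρ ↦ (15, 3, 2, 6) · λ_14+ρ ↦ (8, 3, 7, 4)

Grouping the 14 weights by Ā_29-representative: 5 linkage classes.

[[1, 2, 3, 8, 13], [4, 6, 9, 10, 12], [5, 14], [7], [11]]


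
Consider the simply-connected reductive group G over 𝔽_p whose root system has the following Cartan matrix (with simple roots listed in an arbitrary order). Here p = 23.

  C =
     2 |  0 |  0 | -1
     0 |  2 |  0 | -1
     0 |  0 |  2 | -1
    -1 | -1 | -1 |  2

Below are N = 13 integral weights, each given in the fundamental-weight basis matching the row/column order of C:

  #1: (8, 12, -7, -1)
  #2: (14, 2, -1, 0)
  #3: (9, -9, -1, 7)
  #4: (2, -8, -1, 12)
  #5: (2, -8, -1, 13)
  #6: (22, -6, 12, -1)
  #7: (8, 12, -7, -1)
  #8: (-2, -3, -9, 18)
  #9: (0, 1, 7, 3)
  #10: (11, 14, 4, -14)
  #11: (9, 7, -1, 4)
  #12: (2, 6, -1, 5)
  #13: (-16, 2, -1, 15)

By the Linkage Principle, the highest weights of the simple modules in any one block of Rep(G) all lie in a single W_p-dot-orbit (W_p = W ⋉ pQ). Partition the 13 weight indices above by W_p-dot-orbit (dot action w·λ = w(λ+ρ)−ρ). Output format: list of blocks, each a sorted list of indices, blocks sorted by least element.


Type D_4, rank 4, |W|=192; reorder rows/cols to standard.

Folding the 13 weights λ_j+ρ into Ā_23 (reps in the given 4-coord order):

  1: (3, 7, 0, 6)
  2: (15, 3, 0, 1)
  3: (10, 8, 0, 0)
  4: (3, 7, 0, 6)
  5: (3, 7, 0, 6)
  6: (10, 8, 0, 0)
  7: (3, 7, 0, 6)
  8: (1, 2, 8, 4)
  9: (1, 2, 8, 4)
  10: (1, 2, 8, 4)
  11: (10, 8, 0, 0)
  12: (3, 7, 0, 6)
  13: (15, 3, 0, 1)

These 13 weights hit 4 W_23-dot-orbits; sizes (5, 2, 3, 3):

[[1, 4, 5, 7, 12], [2, 13], [3, 6, 11], [8, 9, 10]]


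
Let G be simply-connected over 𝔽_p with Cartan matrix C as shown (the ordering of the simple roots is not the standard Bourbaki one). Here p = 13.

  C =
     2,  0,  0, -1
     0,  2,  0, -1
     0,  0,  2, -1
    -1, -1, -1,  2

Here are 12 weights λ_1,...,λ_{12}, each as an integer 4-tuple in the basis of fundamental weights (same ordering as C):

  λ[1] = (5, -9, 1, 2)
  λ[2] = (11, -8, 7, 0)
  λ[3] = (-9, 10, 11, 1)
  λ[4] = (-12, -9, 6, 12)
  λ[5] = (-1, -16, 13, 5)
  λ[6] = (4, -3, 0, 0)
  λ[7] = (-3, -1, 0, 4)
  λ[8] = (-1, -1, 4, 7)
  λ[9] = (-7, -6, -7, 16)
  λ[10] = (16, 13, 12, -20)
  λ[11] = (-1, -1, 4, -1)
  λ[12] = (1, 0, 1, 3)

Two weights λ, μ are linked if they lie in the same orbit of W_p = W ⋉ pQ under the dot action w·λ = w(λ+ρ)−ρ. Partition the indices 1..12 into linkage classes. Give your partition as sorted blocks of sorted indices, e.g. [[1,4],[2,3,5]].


Root system D_4: the 4×4 matrix C matches after relabeling.

Each λ_j+ρ reduced to Ā_13; 4-tuples below use C's row order:

    λ_1 → (1, 3, 3, 2)
    λ_2 → (4, 1, 0, 1)
    λ_3 → (4, 1, 0, 1)
    λ_4 → (4, 1, 0, 1)
    λ_5 → (2, 1, 2, 4)
    λ_6 → (4, 1, 0, 1)
    λ_7 → (2, 0, 1, 3)
    λ_8 → (0, 0, 5, 0)
    λ_9 → (2, 1, 2, 4)
    λ_10 → (4, 1, 0, 1)
    λ_11 → (0, 0, 5, 0)
    λ_12 → (2, 1, 2, 4)

Partition of {1..12} into 5 W_13-dot-orbits:

[[1], [2, 3, 4, 6, 10], [5, 9, 12], [7], [8, 11]]


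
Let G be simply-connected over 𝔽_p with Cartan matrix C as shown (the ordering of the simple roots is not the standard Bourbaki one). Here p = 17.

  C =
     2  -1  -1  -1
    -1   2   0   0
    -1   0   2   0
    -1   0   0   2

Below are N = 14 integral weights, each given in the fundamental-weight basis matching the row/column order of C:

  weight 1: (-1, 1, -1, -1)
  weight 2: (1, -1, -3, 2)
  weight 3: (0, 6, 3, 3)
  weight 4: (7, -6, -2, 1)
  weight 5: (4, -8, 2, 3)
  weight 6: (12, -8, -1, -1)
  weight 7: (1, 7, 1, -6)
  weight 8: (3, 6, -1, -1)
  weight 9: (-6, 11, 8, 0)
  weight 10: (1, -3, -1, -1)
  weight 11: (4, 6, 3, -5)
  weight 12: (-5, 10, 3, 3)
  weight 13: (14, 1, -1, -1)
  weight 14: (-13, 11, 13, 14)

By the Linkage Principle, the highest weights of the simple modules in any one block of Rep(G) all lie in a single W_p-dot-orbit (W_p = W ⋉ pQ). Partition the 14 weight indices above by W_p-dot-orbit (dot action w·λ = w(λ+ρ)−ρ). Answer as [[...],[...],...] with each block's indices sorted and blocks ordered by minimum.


Type D_4, rank 4, |W|=192; reorder rows/cols to standard.

Folding the 14 weights λ_j+ρ into Ā_17 (reps in the given 4-coord order):

  λ_1+ρ ↦ (0, 2, 0, 0);  λ_2+ρ ↦ (0, 0, 2, 3);  λ_3+ρ ↦ (1, 7, 4, 4);  λ_4+ρ ↦ (2, 5, 1, 2);  λ_5+ρ ↦ (2, 5, 1, 2);  λ_6+ρ ↦ (4, 7, 0, 0);  λ_7+ρ ↦ (2, 5, 1, 2);  λ_8+ρ ↦ (4, 7, 0, 0);  λ_9+ρ ↦ (1, 7, 4, 4);  λ_10+ρ ↦ (0, 2, 0, 0);  λ_11+ρ ↦ (1, 7, 4, 4);  λ_12+ρ ↦ (4, 7, 0, 0);  λ_13+ρ ↦ (0, 2, 0, 0);  λ_14+ρ ↦ (0, 0, 2, 3)

Partition of {1..14} into 5 W_17-dot-orbits:

[[1, 10, 13], [2, 14], [3, 9, 11], [4, 5, 7], [6, 8, 12]]


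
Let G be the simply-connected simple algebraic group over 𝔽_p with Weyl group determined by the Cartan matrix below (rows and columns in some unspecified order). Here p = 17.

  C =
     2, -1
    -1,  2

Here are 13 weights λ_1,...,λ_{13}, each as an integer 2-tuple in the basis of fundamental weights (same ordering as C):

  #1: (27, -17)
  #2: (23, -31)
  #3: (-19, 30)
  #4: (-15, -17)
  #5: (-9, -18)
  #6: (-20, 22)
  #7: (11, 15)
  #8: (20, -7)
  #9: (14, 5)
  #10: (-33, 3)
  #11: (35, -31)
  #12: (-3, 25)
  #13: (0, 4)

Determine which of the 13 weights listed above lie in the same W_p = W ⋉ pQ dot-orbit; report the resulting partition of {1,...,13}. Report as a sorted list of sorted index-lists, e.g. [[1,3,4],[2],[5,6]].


Dynkin diagram of C (from the 2 off-diagonal −1 entries): A_2.

Alcove-folded reps (p=17, 13 weights, presented ϖ-order):

  λ_1 → (1, 5)
  λ_2 → (7, 4)
  λ_3 → (3, 1)
  λ_4 → (3, 1)
  λ_5 → (9, 0)
  λ_6 → (11, 2)
  λ_7 → (1, 5)
  λ_8 → (11, 2)
  λ_9 → (11, 2)
  λ_10 → (11, 2)
  λ_11 → (11, 2)
  λ_12 → (7, 8)
  λ_13 → (1, 5)

These 13 weights hit 6 W_17-dot-orbits; sizes (3, 1, 2, 1, 5, 1):

[[1, 7, 13], [2], [3, 4], [5], [6, 8, 9, 10, 11], [12]]


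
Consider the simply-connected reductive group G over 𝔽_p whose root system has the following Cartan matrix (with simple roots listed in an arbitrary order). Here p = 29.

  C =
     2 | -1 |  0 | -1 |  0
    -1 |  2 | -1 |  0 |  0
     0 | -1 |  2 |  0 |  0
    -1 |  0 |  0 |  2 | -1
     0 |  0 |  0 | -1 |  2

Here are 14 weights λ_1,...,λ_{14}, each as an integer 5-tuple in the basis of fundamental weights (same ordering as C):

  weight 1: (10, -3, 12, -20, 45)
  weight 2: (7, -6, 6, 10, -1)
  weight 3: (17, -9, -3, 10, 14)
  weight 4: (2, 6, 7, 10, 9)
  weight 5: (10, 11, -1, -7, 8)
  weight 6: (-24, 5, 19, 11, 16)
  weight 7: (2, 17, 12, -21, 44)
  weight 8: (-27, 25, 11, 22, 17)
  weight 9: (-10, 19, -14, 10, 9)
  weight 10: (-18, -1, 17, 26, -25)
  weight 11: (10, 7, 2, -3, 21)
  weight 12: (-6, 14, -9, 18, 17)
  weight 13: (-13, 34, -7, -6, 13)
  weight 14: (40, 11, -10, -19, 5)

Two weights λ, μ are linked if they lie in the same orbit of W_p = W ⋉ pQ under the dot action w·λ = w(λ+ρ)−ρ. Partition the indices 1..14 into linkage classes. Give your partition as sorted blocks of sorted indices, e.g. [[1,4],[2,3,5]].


Cartan matrix: type A_5 (|W|=720); un-permuting the 5 rows.

Ā_29 reps of the 14 weights (A_5, coords as presented):

  λ_1 → (7, 2, 8, 2, 7) · λ_2 → (3, 5, 2, 11, 0) · λ_3 → (3, 5, 2, 11, 0) · λ_4 → (3, 5, 2, 11, 0) · λ_5 → (5, 12, 0, 6, 3) · λ_6 → (5, 12, 0, 6, 3) · λ_7 → (1, 15, 1, 1, 3) · λ_8 → (5, 12, 0, 6, 3) · λ_9 → (7, 2, 8, 2, 7) · λ_10 → (14, 3, 1, 0, 10) · λ_11 → (7, 2, 8, 2, 7) · λ_12 → (3, 5, 2, 11, 0) · λ_13 → (5, 12, 0, 6, 3) · λ_14 → (5, 12, 0, 6, 3)

Grouping the 14 weights by Ā_29-representative: 5 linkage classes.

[[1, 9, 11], [2, 3, 4, 12], [5, 6, 8, 13, 14], [7], [10]]


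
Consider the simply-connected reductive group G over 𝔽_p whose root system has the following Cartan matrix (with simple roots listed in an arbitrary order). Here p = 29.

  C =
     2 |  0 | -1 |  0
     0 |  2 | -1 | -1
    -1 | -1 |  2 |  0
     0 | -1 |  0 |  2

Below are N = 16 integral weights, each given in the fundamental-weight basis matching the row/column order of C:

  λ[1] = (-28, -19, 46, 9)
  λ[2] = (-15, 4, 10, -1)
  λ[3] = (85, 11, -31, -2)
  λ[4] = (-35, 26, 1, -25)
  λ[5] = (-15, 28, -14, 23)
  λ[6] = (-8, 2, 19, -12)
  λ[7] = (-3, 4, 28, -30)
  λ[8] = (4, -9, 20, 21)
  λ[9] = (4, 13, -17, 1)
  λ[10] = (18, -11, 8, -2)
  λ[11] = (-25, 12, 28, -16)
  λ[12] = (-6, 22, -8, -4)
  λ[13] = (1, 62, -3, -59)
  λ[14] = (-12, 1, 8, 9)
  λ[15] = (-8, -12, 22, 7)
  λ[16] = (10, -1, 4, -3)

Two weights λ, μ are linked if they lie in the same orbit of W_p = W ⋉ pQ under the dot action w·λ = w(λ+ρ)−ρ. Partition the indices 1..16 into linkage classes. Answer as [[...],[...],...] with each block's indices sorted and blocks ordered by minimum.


A_4 Cartan matrix, 4 simple roots permuted; ρ=(1,1,1,1).

W_29-reps of the 16 weights in Ā_29 (same 4-coord order as C):

  λ_1 → (9, 0, 2, 10)
  λ_2 → (11, 2, 3, 0)
  λ_3 → (17, 1, 1, 9)
  λ_4 → (3, 24, 0, 0)
  λ_5 → (11, 2, 3, 0)
  λ_6 → (7, 8, 5, 3)
  λ_7 → (3, 24, 0, 0)
  λ_8 → (6, 8, 7, 3)
  λ_9 → (11, 2, 3, 0)
  λ_10 → (17, 1, 1, 9)
  λ_11 → (11, 2, 3, 0)
  λ_12 → (7, 8, 5, 3)
  λ_13 → (3, 24, 0, 0)
  λ_14 → (9, 0, 2, 10)
  λ_15 → (7, 8, 5, 3)
  λ_16 → (11, 2, 3, 0)

These 16 weights hit 6 W_29-dot-orbits; sizes (2, 5, 2, 3, 3, 1):

[[1, 14], [2, 5, 9, 11, 16], [3, 10], [4, 7, 13], [6, 12, 15], [8]]


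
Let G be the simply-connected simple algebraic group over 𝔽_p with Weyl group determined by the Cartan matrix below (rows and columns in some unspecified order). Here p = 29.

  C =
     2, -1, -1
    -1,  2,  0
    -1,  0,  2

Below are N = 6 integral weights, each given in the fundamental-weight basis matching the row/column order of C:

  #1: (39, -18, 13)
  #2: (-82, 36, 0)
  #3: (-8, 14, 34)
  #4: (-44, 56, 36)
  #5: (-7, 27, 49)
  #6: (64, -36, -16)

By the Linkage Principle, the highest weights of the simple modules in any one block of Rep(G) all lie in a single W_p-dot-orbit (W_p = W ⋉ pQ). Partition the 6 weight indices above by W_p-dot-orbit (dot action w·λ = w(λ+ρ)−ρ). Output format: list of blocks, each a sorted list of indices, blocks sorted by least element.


A_3 Cartan matrix, 3 simple roots permuted; ρ=(1,1,1).

Each λ_j+ρ reduced to Ā_29; 3-tuples below use C's row order:

  λ_1+ρ ↦ (4, 8, 11);  λ_2+ρ ↦ (1, 6, 14);  λ_3+ρ ↦ (1, 6, 14);  λ_4+ρ ↦ (1, 6, 14);  λ_5+ρ ↦ (1, 6, 14);  λ_6+ρ ↦ (1, 6, 14)

Linkage partition of the 6 weights (2 classes, p=29):

[[1], [2, 3, 4, 5, 6]]
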